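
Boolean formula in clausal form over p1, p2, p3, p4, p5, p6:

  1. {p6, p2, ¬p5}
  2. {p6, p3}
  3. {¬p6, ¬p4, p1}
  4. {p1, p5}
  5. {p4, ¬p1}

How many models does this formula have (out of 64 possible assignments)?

Case analysis on p1 and p6:
  p1=1, p6=1: forces p4=1; p2, p3, p5 free → 2^3 = 8.
  p1=1, p6=0: remaining (p2,p3,p4,p5) ∈ {(0,1,1,0); (1,1,1,0); (1,1,1,1)} — 3.
  p1=0, p6=1: remaining (p2,p3,p4,p5) ∈ {(0,0,0,1); (0,1,0,1); (1,0,0,1); (1,1,0,1)} — 4.
  p1=0, p6=0: remaining (p2,p3,p4,p5) ∈ {(1,1,0,1); (1,1,1,1)} — 2.
Total: 8 + 3 + 4 + 2 = 17.

17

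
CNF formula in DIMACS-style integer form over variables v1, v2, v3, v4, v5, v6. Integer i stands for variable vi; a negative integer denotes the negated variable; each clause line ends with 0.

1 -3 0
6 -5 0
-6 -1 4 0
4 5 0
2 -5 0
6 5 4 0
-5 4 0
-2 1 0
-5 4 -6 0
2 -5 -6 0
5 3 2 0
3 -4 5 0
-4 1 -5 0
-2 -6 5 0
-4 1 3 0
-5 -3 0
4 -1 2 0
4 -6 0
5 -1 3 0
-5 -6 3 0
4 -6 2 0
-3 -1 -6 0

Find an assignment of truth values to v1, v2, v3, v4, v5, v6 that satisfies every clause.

v1=1  v2=1  v3=1  v4=1  v5=0  v6=0

Check each clause:
  1. (v1 | ~v3) — v1 is true.
  2. (~v5 | v6) — ~v5 is true.
  3. (~v1 | ~v6 | v4) — ~v6 is true.
  4. (v5 | v4) — v4 is true.
  5. (~v5 | v2) — v2 is true.
  6. (v4 | v5 | v6) — v4 is true.
  7. (~v5 | v4) — ~v5 is true.
  8. (v1 | ~v2) — v1 is true.
  9. (v4 | ~v5 | ~v6) — ~v6 is true.
  10. (~v6 | v2 | ~v5) — ~v6 is true.
  11. (v5 | v2 | v3) — v2 is true.
  12. (v5 | v3 | ~v4) — v3 is true.
  13. (v1 | ~v5 | ~v4) — v1 is true.
  14. (~v6 | v5 | ~v2) — ~v6 is true.
  15. (v3 | v1 | ~v4) — v1 is true.
  16. (~v3 | ~v5) — ~v5 is true.
  17. (v4 | v2 | ~v1) — v2 is true.
  18. (v4 | ~v6) — ~v6 is true.
  19. (v3 | ~v1 | v5) — v3 is true.
  20. (~v5 | ~v6 | v3) — v3 is true.
  21. (v4 | ~v6 | v2) — v2 is true.
  22. (~v1 | ~v6 | ~v3) — ~v6 is true.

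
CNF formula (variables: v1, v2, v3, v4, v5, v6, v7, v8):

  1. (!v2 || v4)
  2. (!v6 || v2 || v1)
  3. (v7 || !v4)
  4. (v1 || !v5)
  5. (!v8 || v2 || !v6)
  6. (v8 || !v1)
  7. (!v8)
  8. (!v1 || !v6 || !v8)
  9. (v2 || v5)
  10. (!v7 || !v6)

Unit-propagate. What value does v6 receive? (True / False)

False

(!v8) is a unit clause: v8 = False.
In (!v1 || v8), v8 is now false; !v1 must hold, so v1 = False.
From (v1 || !v5) and v1 = False: v5 = False.
(v5 || v2): since v5 = False, the clause reduces to (v2). v2 = True.
In (v4 || !v2), !v2 is now false; v4 must hold, so v4 = True.
(!v4 || v7): since v4 = True, the clause reduces to (v7). v7 = True.
From (!v7 || !v6) and v7 = True: v6 = False.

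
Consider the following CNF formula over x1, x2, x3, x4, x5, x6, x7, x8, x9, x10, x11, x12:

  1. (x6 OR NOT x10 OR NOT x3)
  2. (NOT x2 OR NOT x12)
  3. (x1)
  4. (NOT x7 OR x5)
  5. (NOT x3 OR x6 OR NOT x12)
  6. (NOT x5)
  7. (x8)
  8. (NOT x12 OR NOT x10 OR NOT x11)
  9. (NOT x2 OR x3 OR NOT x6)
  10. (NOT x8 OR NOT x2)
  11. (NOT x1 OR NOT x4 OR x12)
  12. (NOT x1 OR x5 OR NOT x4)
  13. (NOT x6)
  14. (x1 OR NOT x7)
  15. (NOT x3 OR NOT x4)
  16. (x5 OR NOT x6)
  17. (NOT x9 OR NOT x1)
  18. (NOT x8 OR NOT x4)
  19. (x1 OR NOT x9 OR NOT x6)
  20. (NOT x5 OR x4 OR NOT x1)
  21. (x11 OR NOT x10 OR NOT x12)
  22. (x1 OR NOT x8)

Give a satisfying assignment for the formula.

x1=True, x2=False, x3=False, x4=False, x5=False, x6=False, x7=False, x8=True, x9=False, x10=True, x11=True, x12=False

Check each clause:
  1. (x6 OR NOT x10 OR NOT x3) — NOT x3 is true.
  2. (NOT x12 OR NOT x2) — NOT x12 is true.
  3. (x1) — x1 is true.
  4. (NOT x7 OR x5) — NOT x7 is true.
  5. (NOT x3 OR NOT x12 OR x6) — NOT x12 is true.
  6. (NOT x5) — NOT x5 is true.
  7. (x8) — x8 is true.
  8. (NOT x11 OR NOT x12 OR NOT x10) — NOT x12 is true.
  9. (NOT x6 OR x3 OR NOT x2) — NOT x6 is true.
  10. (NOT x8 OR NOT x2) — NOT x2 is true.
  11. (NOT x1 OR NOT x4 OR x12) — NOT x4 is true.
  12. (NOT x4 OR x5 OR NOT x1) — NOT x4 is true.
  13. (NOT x6) — NOT x6 is true.
  14. (x1 OR NOT x7) — x1 is true.
  15. (NOT x3 OR NOT x4) — NOT x4 is true.
  16. (NOT x6 OR x5) — NOT x6 is true.
  17. (NOT x9 OR NOT x1) — NOT x9 is true.
  18. (NOT x4 OR NOT x8) — NOT x4 is true.
  19. (NOT x9 OR x1 OR NOT x6) — x1 is true.
  20. (NOT x5 OR x4 OR NOT x1) — NOT x5 is true.
  21. (NOT x10 OR x11 OR NOT x12) — x11 is true.
  22. (NOT x8 OR x1) — x1 is true.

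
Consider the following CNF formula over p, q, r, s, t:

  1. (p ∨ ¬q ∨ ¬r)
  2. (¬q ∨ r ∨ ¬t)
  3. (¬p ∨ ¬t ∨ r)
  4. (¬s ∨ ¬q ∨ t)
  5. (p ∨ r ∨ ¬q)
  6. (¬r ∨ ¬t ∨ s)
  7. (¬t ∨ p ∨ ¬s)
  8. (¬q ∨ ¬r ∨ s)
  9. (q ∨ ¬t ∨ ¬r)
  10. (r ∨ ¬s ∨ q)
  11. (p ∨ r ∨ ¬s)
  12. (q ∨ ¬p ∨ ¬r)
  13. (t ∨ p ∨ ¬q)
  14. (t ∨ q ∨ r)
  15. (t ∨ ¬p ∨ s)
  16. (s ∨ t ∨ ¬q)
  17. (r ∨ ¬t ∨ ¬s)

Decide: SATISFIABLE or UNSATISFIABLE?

Set p = False and propagate.
Try q = False.
Try r = True.
  then t is forced to False.
s is now unconstrained; take s = False.
So p=False, q=False, r=True, s=False, t=False is a satisfying assignment.

SATISFIABLE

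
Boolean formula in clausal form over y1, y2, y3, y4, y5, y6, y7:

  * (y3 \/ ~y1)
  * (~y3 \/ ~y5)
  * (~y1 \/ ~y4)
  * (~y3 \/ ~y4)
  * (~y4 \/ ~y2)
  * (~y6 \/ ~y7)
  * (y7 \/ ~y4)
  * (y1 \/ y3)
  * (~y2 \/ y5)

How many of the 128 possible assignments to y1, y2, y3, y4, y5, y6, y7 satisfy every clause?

6

The models are:
  y1=F y2=F y3=T y4=F y5=F y6=F y7=F
  y1=F y2=F y3=T y4=F y5=F y6=F y7=T
  y1=F y2=F y3=T y4=F y5=F y6=T y7=F
  y1=T y2=F y3=T y4=F y5=F y6=F y7=F
  y1=T y2=F y3=T y4=F y5=F y6=F y7=T
  y1=T y2=F y3=T y4=F y5=F y6=T y7=F
That's 6 in total.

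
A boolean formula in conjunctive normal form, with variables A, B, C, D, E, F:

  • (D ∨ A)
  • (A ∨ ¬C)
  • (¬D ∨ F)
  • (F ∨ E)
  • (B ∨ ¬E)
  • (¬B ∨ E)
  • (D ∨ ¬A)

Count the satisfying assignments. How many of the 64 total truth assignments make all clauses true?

6

The models are:
  A=F B=F C=F D=T E=F F=T
  A=F B=T C=F D=T E=T F=T
  A=T B=F C=F D=T E=F F=T
  A=T B=F C=T D=T E=F F=T
  A=T B=T C=F D=T E=T F=T
  A=T B=T C=T D=T E=T F=T
Count: 6.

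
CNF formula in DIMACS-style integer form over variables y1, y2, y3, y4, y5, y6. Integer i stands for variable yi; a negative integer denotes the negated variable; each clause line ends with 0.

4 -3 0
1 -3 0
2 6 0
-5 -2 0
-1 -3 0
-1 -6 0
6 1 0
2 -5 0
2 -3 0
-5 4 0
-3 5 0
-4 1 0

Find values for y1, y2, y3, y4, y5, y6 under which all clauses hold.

y1=True, y2=True, y3=False, y4=False, y5=False, y6=False

y3 occurs only negated in the remaining clauses — set y3 = False.
Branch on y1: take y1 = True.
  then y6 is forced to False.
  then y2 is forced to True.
  then y5 is forced to False.
y4 is now unconstrained; take y4 = False.
Every clause has at least one true literal under this assignment.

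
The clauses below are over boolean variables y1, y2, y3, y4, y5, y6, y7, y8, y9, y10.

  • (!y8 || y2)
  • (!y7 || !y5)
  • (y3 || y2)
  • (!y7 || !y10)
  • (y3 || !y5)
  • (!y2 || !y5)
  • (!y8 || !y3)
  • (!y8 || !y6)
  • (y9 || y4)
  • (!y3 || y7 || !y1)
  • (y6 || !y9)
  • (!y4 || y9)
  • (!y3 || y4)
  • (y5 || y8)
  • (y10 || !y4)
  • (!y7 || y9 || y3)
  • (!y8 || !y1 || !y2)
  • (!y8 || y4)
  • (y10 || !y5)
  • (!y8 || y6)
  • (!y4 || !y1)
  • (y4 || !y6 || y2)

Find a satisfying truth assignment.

y1=0, y2=0, y3=1, y4=1, y5=1, y6=1, y7=0, y8=0, y9=1, y10=1

Check each clause:
  1. (y2 || !y8) — !y8 is true.
  2. (!y7 || !y5) — !y7 is true.
  3. (y3 || y2) — y3 is true.
  4. (!y10 || !y7) — !y7 is true.
  5. (!y5 || y3) — y3 is true.
  6. (!y5 || !y2) — !y2 is true.
  7. (!y3 || !y8) — !y8 is true.
  8. (!y6 || !y8) — !y8 is true.
  9. (y4 || y9) — y9 is true.
  10. (y7 || !y3 || !y1) — !y1 is true.
  11. (!y9 || y6) — y6 is true.
  12. (y9 || !y4) — y9 is true.
  13. (!y3 || y4) — y4 is true.
  14. (y5 || y8) — y5 is true.
  15. (!y4 || y10) — y10 is true.
  16. (!y7 || y9 || y3) — !y7 is true.
  17. (!y8 || !y2 || !y1) — !y8 is true.
  18. (y4 || !y8) — !y8 is true.
  19. (y10 || !y5) — y10 is true.
  20. (!y8 || y6) — !y8 is true.
  21. (!y4 || !y1) — !y1 is true.
  22. (y2 || !y6 || y4) — y4 is true.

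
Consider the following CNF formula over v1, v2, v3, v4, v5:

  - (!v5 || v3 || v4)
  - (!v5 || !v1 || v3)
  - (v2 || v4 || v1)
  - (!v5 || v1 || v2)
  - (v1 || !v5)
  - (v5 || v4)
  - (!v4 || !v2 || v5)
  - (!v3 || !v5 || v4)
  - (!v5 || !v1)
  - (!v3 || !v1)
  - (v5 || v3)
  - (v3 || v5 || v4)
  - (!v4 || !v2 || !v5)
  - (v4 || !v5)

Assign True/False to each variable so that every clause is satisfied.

v1 = 0  v2 = 0  v3 = 1  v4 = 1  v5 = 0

Try v1 = False.
  then v5 is forced to False.
  then v4 is forced to True.
  then v2 is forced to False.
  then v3 is forced to True.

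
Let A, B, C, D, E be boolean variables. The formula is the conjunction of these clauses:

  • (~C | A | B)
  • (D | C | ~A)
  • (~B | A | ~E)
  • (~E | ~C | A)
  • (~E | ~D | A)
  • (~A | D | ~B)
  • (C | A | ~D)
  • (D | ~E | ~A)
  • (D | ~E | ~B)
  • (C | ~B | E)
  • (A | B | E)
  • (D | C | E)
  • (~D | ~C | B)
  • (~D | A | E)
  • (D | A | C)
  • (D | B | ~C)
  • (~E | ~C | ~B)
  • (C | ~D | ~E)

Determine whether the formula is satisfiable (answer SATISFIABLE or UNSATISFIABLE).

Set A = True and propagate.
Set B = True and propagate.
  then D is forced to True.
The remaining clauses are satisfied by C = True, E = False.
So A=True, B=True, C=True, D=True, E=False is a satisfying assignment.

SATISFIABLE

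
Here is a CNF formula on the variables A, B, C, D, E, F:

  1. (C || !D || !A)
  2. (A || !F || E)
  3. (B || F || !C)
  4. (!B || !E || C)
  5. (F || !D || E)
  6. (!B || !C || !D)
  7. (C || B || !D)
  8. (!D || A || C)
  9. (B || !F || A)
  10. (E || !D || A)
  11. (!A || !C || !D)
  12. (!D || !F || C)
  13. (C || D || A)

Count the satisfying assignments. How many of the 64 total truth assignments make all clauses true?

15

Split on C, then D.
  C=T, D=T: a clause becomes empty — 0.
  C=T, D=F: 9 of the 16 assignments to (A,B,E,F) work.
  C=F, D=T: a clause becomes empty — 0.
  C=F, D=F: F free; 3 ways for (A,B,E) × 2^1 = 6.
Total: 0 + 9 + 0 + 6 = 15.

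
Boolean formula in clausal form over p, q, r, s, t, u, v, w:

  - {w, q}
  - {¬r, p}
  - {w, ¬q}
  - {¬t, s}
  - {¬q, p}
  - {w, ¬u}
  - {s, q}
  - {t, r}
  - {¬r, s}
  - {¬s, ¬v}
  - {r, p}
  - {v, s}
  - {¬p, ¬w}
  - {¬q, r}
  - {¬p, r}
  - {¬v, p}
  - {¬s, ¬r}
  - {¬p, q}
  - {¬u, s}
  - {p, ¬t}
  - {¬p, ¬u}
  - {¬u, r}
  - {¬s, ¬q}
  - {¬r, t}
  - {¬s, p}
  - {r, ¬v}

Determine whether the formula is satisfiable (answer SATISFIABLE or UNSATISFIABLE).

p = True:
  propagation gives w=False, q=True; an empty clause results — contradiction.
p = False:
  propagation gives r=False; an empty clause results — contradiction.
Every branch closes, so no satisfying assignment exists.

UNSATISFIABLE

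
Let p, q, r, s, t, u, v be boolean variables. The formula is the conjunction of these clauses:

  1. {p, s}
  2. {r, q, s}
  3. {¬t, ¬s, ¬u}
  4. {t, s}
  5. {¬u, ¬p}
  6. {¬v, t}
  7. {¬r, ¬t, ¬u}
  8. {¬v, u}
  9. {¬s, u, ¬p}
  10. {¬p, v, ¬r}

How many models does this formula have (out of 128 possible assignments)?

13

Split on s, then u.
  s=T, u=T: remaining (p,q,r,t,v) ∈ {(F,F,F,F,F); (F,F,T,F,F); (F,T,F,F,F); (F,T,T,F,F)} — 4.
  s=T, u=F: forces p=F; v=F; q, r, t free → 2^3 = 8.
  s=F, u=T: a clause becomes empty — 0.
  s=F, u=F: remaining (p,q,r,t,v) ∈ {(T,T,F,T,F)} — 1.
Total: 4 + 8 + 0 + 1 = 13.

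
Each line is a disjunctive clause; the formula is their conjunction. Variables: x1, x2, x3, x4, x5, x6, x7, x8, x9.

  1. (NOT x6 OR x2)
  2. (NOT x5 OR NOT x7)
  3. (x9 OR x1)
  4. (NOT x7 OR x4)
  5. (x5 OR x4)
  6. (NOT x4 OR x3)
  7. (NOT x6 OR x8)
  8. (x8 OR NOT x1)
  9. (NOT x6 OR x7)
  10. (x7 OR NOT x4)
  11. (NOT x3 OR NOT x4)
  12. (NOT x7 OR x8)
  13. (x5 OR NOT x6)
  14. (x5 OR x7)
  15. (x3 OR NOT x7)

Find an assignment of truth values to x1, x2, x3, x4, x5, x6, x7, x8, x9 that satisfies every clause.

x1=True, x2=True, x3=False, x4=False, x5=True, x6=False, x7=False, x8=True, x9=True

x2 occurs only positively in the remaining clauses — set x2 = True.
x6 occurs only negated in the remaining clauses — set x6 = False.
Branch on x1: take x1 = True.
  then x8 is forced to True.
Branch on x3: take x3 = False.
  then x4 is forced to False.
  then x7 is forced to False.
  then x5 is forced to True.
x9 is now unconstrained; take x9 = True.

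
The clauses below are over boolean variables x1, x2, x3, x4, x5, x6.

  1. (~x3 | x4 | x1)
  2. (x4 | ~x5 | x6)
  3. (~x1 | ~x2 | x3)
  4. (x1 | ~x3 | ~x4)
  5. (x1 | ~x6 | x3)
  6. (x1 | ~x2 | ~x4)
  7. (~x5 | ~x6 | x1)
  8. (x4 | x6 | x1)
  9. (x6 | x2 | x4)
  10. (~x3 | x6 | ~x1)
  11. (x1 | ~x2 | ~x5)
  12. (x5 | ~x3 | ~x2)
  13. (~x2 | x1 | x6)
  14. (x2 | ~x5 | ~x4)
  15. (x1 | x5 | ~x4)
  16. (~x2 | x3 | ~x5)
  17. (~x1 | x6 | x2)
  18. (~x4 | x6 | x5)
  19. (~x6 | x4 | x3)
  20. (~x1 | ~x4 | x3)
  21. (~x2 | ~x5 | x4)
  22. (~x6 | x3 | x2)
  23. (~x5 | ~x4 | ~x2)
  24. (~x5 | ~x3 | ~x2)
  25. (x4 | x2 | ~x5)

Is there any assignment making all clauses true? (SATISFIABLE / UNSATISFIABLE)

Set x1 = True and propagate.
The remaining clauses are satisfied by x2 = False, x3 = True, x4 = False, x5 = False, x6 = True.
So x1 = True, x2 = False, x3 = True, x4 = False, x5 = False, x6 = True is a satisfying assignment.

SATISFIABLE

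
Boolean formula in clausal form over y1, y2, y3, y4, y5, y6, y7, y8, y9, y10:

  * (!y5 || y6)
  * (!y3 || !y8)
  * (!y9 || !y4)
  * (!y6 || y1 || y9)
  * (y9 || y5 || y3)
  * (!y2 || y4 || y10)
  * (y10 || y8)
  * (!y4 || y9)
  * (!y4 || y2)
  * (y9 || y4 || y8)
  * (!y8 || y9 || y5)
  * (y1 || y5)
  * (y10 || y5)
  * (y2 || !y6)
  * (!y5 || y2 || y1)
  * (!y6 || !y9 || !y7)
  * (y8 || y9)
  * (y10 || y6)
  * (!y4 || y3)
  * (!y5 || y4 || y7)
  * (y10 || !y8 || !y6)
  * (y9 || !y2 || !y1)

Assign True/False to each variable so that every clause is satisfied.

y1=True, y2=True, y3=False, y4=False, y5=False, y6=False, y7=False, y8=True, y9=True, y10=True

Check each clause:
  1. (y6 || !y5) — !y5 is true.
  2. (!y8 || !y3) — !y3 is true.
  3. (!y4 || !y9) — !y4 is true.
  4. (!y6 || y1 || y9) — y1 is true.
  5. (y3 || y5 || y9) — y9 is true.
  6. (!y2 || y4 || y10) — y10 is true.
  7. (y8 || y10) — y8 is true.
  8. (!y4 || y9) — y9 is true.
  9. (y2 || !y4) — y2 is true.
  10. (y4 || y9 || y8) — y8 is true.
  11. (y5 || !y8 || y9) — y9 is true.
  12. (y5 || y1) — y1 is true.
  13. (y5 || y10) — y10 is true.
  14. (!y6 || y2) — y2 is true.
  15. (!y5 || y2 || y1) — y1 is true.
  16. (!y7 || !y6 || !y9) — !y7 is true.
  17. (y8 || y9) — y8 is true.
  18. (y10 || y6) — y10 is true.
  19. (!y4 || y3) — !y4 is true.
  20. (y7 || !y5 || y4) — !y5 is true.
  21. (!y6 || y10 || !y8) — y10 is true.
  22. (!y2 || !y1 || y9) — y9 is true.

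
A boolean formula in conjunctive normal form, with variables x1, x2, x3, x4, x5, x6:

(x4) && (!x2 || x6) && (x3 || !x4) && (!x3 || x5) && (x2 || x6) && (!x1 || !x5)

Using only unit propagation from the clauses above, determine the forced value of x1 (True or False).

(x4) is a unit clause: x4 = True.
In (!x4 || x3), !x4 is now false; x3 must hold, so x3 = True.
(x5 || !x3) with x3 = True leaves only x5, so x5 = True.
(!x5 || !x1) with x5 = True leaves only !x1, so x1 = False.

False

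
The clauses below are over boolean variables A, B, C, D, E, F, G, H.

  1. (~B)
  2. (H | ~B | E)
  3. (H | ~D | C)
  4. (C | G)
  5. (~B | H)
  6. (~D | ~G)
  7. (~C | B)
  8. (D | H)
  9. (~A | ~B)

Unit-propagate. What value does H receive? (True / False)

(~B) is a unit clause: B = False.
(B | ~C): since B = False, the clause reduces to (~C). C = False.
(G | C) with C = False leaves only G, so G = True.
In (~G | ~D), ~G is now false; ~D must hold, so D = False.
In (D | H), D is now false; H must hold, so H = True.

True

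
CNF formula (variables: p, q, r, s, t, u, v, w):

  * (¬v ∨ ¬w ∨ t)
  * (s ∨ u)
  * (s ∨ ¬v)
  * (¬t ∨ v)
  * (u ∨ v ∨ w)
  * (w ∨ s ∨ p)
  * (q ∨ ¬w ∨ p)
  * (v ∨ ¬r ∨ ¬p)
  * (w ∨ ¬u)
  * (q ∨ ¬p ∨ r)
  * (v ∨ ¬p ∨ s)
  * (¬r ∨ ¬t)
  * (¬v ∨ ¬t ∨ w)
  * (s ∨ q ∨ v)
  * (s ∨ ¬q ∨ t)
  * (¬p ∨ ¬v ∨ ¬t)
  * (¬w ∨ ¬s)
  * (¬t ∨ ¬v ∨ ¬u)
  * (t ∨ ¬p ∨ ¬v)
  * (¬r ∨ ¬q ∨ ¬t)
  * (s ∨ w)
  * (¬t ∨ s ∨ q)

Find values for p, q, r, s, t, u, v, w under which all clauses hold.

p = False, q = True, r = False, s = True, t = False, u = False, v = True, w = False

Try p = False.
The remaining clauses are satisfied by q = True, r = False, s = True, t = False, u = False, v = True, w = False.
Every clause has at least one true literal under this assignment.
Check each clause:
  1. (t ∨ ¬w ∨ ¬v) — ¬w is true.
  2. (s ∨ u) — s is true.
  3. (s ∨ ¬v) — s is true.
  4. (¬t ∨ v) — ¬t is true.
  5. (w ∨ v ∨ u) — v is true.
  6. (w ∨ p ∨ s) — s is true.
  7. (q ∨ ¬w ∨ p) — ¬w is true.
  8. (v ∨ ¬r ∨ ¬p) — ¬r is true.
  9. (w ∨ ¬u) — ¬u is true.
  10. (q ∨ r ∨ ¬p) — q is true.
  11. (¬p ∨ v ∨ s) — s is true.
  12. (¬t ∨ ¬r) — ¬t is true.
  13. (w ∨ ¬v ∨ ¬t) — ¬t is true.
  14. (s ∨ q ∨ v) — q is true.
  15. (¬q ∨ s ∨ t) — s is true.
  16. (¬t ∨ ¬p ∨ ¬v) — ¬t is true.
  17. (¬s ∨ ¬w) — ¬w is true.
  18. (¬t ∨ ¬v ∨ ¬u) — ¬u is true.
  19. (t ∨ ¬p ∨ ¬v) — ¬p is true.
  20. (¬q ∨ ¬r ∨ ¬t) — ¬t is true.
  21. (s ∨ w) — s is true.
  22. (¬t ∨ q ∨ s) — q is true.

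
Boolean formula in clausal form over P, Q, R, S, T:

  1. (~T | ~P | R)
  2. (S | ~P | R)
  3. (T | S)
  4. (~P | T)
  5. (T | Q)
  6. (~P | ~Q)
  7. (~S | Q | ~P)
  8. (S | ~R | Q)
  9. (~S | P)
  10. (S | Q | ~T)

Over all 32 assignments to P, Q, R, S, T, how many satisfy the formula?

Satisfying assignments:
  P=F Q=T R=F S=F T=T
  P=F Q=T R=T S=F T=T
That's 2 in total.

2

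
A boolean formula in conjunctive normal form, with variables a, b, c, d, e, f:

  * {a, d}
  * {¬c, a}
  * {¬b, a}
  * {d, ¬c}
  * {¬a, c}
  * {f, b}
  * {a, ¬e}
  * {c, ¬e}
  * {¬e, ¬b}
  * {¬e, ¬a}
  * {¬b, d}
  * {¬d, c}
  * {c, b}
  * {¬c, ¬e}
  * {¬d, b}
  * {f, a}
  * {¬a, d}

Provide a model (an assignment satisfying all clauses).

a = 1, b = 1, c = 1, d = 1, e = 0, f = 0

Check each clause:
  1. {a, d} — a is true.
  2. {¬c, a} — a is true.
  3. {¬b, a} — a is true.
  4. {¬c, d} — d is true.
  5. {¬a, c} — c is true.
  6. {b, f} — b is true.
  7. {a, ¬e} — a is true.
  8. {¬e, c} — c is true.
  9. {¬e, ¬b} — ¬e is true.
  10. {¬e, ¬a} — ¬e is true.
  11. {¬b, d} — d is true.
  12. {c, ¬d} — c is true.
  13. {c, b} — b is true.
  14. {¬c, ¬e} — ¬e is true.
  15. {¬d, b} — b is true.
  16. {f, a} — a is true.
  17. {¬a, d} — d is true.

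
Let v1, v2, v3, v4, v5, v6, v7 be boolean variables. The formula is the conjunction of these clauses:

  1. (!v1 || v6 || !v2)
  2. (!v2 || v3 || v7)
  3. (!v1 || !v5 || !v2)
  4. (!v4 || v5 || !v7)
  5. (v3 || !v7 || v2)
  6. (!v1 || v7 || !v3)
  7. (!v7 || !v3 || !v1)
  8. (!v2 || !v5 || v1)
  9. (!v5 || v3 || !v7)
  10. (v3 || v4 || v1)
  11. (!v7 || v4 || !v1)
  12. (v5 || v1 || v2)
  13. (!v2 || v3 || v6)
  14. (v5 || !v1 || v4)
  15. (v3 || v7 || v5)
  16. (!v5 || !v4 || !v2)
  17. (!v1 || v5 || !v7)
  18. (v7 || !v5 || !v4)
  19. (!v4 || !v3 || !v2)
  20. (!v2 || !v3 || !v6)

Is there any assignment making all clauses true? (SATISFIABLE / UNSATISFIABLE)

Try v1 = False.
The remaining clauses are satisfied by v2 = False, v3 = True, v4 = False, v5 = True, v6 = True, v7 = True.
So v1 = False  v2 = False  v3 = True  v4 = False  v5 = True  v6 = True  v7 = True is a satisfying assignment.

SATISFIABLE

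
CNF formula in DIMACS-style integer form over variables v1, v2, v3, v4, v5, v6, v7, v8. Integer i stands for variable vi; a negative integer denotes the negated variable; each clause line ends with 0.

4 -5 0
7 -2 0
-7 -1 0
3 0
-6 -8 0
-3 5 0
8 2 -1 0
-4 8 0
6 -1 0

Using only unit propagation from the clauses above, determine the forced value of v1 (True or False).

(v3) stands alone — v3 = True.
In (~v3 \/ v5), ~v3 is now false; v5 must hold, so v5 = True.
From (~v5 \/ v4) and v5 = True: v4 = True.
(v8 \/ ~v4) with v4 = True leaves only v8, so v8 = True.
(~v8 \/ ~v6) with v8 = True leaves only ~v6, so v6 = False.
(~v1 \/ v6): since v6 = False, the clause reduces to (~v1). v1 = False.

False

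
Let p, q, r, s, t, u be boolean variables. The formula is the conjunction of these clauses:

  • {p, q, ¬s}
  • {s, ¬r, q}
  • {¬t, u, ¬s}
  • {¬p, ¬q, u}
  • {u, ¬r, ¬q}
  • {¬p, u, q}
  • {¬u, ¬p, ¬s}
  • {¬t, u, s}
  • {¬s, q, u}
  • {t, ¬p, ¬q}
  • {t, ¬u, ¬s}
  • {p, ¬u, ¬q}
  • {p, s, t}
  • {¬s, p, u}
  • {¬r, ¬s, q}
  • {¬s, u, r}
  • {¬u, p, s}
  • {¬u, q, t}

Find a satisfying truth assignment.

Try p = True.
For the remaining variables, q = True, r = False, s = False, t = True, u = True works.
Check each clause:
  1. {¬s, q, p} — p is true.
  2. {s, q, ¬r} — q is true.
  3. {¬s, u, ¬t} — ¬s is true.
  4. {u, ¬p, ¬q} — u is true.
  5. {¬r, u, ¬q} — ¬r is true.
  6. {¬p, q, u} — q is true.
  7. {¬p, ¬s, ¬u} — ¬s is true.
  8. {¬t, s, u} — u is true.
  9. {¬s, u, q} — q is true.
  10. {t, ¬p, ¬q} — t is true.
  11. {t, ¬s, ¬u} — ¬s is true.
  12. {¬u, ¬q, p} — p is true.
  13. {p, s, t} — p is true.
  14. {u, p, ¬s} — p is true.
  15. {¬r, ¬s, q} — q is true.
  16. {r, u, ¬s} — ¬s is true.
  17. {p, ¬u, s} — p is true.
  18. {q, ¬u, t} — q is true.

p=True, q=True, r=False, s=False, t=True, u=True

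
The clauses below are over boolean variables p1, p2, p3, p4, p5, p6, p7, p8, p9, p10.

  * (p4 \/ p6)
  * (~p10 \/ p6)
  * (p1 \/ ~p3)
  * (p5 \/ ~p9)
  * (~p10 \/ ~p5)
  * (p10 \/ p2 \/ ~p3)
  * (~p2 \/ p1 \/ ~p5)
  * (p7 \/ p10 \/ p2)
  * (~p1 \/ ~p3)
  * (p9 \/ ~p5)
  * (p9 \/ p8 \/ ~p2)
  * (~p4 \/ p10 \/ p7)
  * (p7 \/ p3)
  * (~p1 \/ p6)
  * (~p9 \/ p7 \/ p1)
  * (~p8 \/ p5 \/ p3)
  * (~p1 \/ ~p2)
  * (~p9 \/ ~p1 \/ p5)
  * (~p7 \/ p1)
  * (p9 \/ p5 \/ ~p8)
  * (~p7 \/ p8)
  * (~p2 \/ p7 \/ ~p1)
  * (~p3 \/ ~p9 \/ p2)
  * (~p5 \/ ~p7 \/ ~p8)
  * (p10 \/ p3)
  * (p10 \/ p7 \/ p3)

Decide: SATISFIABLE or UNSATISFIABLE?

UNSATISFIABLE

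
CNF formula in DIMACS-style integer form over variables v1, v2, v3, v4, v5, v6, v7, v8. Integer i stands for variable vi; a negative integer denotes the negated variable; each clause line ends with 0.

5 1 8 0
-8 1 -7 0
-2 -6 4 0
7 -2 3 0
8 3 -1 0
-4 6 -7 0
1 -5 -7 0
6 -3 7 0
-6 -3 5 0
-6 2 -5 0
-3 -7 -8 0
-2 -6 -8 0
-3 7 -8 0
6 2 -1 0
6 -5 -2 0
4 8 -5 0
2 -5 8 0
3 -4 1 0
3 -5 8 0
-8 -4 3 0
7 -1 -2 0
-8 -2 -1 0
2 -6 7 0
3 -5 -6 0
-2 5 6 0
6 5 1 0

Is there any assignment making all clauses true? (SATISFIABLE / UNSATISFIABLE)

SATISFIABLE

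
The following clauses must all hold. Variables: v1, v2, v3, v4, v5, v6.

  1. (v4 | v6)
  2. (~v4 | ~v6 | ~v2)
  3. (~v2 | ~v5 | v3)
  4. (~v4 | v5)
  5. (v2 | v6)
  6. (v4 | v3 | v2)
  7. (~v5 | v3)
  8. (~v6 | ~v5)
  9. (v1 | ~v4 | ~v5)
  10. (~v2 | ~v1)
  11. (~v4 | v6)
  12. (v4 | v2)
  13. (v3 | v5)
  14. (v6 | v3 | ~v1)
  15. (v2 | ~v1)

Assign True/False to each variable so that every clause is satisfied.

v1 = False, v2 = True, v3 = True, v4 = False, v5 = False, v6 = True

v3 occurs only positively in the remaining clauses — set v3 = True.
Set v1 = False and propagate.
Try v2 = True.
Try v4 = False.
  then v6 is forced to True.
  then v5 is forced to False.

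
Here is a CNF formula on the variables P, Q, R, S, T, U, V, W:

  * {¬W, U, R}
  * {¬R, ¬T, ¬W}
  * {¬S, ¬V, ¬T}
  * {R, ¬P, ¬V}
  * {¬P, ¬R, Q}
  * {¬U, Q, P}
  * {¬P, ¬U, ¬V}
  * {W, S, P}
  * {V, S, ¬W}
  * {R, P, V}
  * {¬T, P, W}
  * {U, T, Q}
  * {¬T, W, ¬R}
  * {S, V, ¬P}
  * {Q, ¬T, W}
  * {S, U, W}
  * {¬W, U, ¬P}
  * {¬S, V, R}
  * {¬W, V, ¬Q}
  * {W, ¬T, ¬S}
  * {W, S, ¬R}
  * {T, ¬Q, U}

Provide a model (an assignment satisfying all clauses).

Set P = False and propagate.
For the remaining variables, Q = True, R = True, S = False, T = False, U = True, V = True, W = True works.
Every clause has at least one true literal under this assignment.

P=0, Q=1, R=1, S=0, T=0, U=1, V=1, W=1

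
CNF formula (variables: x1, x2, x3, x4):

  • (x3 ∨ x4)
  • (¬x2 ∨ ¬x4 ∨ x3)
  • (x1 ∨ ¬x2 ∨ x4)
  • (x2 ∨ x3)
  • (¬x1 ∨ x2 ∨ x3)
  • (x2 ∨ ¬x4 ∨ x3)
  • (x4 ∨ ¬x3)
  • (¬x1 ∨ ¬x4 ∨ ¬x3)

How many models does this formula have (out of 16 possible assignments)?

2

The models are:
  x1=0 x2=0 x3=1 x4=1
  x1=0 x2=1 x3=1 x4=1
That's 2 in total.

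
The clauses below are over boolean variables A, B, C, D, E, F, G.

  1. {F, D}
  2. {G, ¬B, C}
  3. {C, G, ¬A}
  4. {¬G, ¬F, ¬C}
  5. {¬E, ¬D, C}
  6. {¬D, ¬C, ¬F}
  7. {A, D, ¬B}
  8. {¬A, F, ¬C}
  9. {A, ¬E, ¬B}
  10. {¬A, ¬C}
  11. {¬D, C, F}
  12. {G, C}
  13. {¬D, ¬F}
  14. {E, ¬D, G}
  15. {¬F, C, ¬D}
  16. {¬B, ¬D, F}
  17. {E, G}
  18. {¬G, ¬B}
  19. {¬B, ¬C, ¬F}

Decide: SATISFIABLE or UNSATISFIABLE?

B occurs only negated in the remaining clauses — set B = False.
Branch on A: take A = True.
  then C is forced to False.
  then G is forced to True.
Try D = False.
  then F is forced to True.
E is now unconstrained; take E = False.
So A=T, B=F, C=F, D=F, E=F, F=T, G=T is a satisfying assignment.

SATISFIABLE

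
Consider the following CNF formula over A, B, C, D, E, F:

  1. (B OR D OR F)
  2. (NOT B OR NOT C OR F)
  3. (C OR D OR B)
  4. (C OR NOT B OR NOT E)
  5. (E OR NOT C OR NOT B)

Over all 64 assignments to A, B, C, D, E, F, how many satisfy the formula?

Case analysis on B and C:
  B=1, C=1: remaining (A,D,E,F) ∈ {(0,0,1,1); (0,1,1,1); (1,0,1,1); (1,1,1,1)} — 4.
  B=1, C=0: forces E=0; A, D, F free → 2^3 = 8.
  B=0, C=1: A, E free; 3 ways for (D,F) × 2^2 = 12.
  B=0, C=0: forces D=1; A, E, F free → 2^3 = 8.
Total: 4 + 8 + 12 + 8 = 32.

32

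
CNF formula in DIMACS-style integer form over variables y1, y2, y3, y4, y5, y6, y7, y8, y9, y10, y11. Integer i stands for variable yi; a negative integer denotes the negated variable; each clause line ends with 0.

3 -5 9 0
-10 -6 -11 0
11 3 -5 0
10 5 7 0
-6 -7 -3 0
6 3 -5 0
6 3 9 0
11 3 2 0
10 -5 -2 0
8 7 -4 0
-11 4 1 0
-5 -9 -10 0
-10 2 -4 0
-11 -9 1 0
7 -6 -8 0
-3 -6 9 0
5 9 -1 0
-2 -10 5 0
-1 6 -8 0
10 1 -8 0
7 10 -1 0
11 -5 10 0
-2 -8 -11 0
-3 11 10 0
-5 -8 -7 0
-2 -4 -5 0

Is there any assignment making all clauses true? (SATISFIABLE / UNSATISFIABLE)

SATISFIABLE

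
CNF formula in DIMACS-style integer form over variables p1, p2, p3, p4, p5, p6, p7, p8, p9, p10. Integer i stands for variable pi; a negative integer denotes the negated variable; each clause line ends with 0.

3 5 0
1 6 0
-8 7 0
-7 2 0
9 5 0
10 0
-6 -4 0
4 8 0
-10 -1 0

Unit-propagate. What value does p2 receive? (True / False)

Unit clause (p10) sets p10 = True.
In (!p10 || !p1), !p10 is now false; !p1 must hold, so p1 = False.
From (p6 || p1) and p1 = False: p6 = True.
(!p4 || !p6) with p6 = True leaves only !p4, so p4 = False.
From (p4 || p8) and p4 = False: p8 = True.
(!p8 || p7): since p8 = True, the clause reduces to (p7). p7 = True.
(!p7 || p2) with p7 = True leaves only p2, so p2 = True.

True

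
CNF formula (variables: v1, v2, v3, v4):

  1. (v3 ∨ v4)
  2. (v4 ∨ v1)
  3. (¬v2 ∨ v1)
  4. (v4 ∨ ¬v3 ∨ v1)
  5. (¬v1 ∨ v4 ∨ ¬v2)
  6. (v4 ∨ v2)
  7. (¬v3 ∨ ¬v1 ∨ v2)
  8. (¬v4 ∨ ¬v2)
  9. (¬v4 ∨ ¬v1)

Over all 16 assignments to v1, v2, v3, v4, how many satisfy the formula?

2

Satisfying assignments:
  v1=0 v2=0 v3=0 v4=1
  v1=0 v2=0 v3=1 v4=1
That's 2 in total.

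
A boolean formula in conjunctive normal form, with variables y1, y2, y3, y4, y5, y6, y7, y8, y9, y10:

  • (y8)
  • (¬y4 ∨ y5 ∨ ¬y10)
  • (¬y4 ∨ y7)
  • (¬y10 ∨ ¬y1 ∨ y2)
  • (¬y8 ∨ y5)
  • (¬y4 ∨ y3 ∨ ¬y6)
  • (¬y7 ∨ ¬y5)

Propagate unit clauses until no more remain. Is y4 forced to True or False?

False

(y8) stands alone — y8 = True.
(y5 ∨ ¬y8): since y8 = True, the clause reduces to (y5). y5 = True.
(¬y5 ∨ ¬y7) with y5 = True leaves only ¬y7, so y7 = False.
(y7 ∨ ¬y4): since y7 = False, the clause reduces to (¬y4). y4 = False.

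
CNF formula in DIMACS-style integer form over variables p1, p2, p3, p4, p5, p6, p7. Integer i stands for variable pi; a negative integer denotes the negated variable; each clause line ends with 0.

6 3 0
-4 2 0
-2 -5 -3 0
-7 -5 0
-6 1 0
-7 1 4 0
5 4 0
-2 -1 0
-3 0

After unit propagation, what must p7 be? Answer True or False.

(NOT p3) stands alone — p3 = False.
(p3 OR p6) with p3 = False leaves only p6, so p6 = True.
In (NOT p6 OR p1), NOT p6 is now false; p1 must hold, so p1 = True.
From (NOT p1 OR NOT p2) and p1 = True: p2 = False.
(p2 OR NOT p4) with p2 = False leaves only NOT p4, so p4 = False.
From (p5 OR p4) and p4 = False: p5 = True.
(NOT p5 OR NOT p7) with p5 = True leaves only NOT p7, so p7 = False.

False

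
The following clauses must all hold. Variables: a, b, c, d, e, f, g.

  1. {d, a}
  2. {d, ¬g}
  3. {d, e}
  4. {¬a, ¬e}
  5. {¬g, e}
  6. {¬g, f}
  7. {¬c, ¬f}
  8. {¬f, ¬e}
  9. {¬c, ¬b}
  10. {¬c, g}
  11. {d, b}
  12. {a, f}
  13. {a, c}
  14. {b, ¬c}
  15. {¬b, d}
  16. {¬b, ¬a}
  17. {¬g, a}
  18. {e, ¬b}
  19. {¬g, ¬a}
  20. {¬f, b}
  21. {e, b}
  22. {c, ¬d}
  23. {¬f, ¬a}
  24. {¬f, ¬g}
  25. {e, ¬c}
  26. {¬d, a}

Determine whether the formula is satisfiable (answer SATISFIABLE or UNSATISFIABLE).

UNSATISFIABLE

a = True:
  propagation gives e=False, d=True, g=False, c=False; an empty clause results — contradiction.
a = False:
  propagation gives d=True; an empty clause results — contradiction.
Every branch closes, so no satisfying assignment exists.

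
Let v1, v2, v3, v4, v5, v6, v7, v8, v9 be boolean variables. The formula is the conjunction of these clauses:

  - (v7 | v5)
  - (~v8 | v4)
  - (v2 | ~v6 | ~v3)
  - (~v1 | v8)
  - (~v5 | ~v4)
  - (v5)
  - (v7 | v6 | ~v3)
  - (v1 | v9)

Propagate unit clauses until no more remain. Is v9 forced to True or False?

(v5) stands alone — v5 = True.
From (~v4 | ~v5) and v5 = True: v4 = False.
(v4 | ~v8) with v4 = False leaves only ~v8, so v8 = False.
In (~v1 | v8), v8 is now false; ~v1 must hold, so v1 = False.
(v9 | v1): since v1 = False, the clause reduces to (v9). v9 = True.

True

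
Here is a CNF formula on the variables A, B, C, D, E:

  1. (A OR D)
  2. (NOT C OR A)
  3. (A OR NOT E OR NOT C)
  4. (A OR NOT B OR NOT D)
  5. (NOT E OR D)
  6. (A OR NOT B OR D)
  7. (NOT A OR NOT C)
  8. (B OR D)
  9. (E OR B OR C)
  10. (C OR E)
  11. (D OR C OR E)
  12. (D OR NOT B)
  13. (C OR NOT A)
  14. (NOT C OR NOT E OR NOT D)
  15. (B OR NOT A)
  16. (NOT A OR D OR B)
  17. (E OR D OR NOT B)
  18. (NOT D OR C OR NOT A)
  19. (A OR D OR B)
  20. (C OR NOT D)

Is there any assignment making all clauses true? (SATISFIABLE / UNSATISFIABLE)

UNSATISFIABLE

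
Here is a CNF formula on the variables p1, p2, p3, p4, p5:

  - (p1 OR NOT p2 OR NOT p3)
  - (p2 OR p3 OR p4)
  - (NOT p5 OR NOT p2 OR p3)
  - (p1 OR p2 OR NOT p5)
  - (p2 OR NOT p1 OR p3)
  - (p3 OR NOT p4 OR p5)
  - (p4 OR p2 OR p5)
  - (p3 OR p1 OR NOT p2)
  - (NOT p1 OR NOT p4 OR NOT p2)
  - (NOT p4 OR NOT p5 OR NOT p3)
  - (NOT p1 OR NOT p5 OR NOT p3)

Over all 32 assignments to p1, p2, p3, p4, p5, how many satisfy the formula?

Satisfying assignments:
  p1=0 p2=0 p3=1 p4=1 p5=0
  p1=1 p2=0 p3=1 p4=1 p5=0
  p1=1 p2=1 p3=0 p4=0 p5=0
  p1=1 p2=1 p3=1 p4=0 p5=0
Count: 4.

4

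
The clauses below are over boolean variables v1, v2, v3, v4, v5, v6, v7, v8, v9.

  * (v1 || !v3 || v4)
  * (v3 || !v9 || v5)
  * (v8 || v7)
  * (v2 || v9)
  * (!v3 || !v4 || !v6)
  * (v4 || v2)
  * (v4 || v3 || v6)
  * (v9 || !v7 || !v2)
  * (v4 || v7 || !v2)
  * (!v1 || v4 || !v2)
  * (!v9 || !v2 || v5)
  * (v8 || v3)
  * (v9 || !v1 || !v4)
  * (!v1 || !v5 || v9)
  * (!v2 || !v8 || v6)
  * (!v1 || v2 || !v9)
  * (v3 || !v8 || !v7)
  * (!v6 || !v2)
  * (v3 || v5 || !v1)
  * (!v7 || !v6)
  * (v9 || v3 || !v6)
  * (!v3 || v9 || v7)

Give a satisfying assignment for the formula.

v1=F, v2=F, v3=T, v4=T, v5=F, v6=F, v7=T, v8=F, v9=T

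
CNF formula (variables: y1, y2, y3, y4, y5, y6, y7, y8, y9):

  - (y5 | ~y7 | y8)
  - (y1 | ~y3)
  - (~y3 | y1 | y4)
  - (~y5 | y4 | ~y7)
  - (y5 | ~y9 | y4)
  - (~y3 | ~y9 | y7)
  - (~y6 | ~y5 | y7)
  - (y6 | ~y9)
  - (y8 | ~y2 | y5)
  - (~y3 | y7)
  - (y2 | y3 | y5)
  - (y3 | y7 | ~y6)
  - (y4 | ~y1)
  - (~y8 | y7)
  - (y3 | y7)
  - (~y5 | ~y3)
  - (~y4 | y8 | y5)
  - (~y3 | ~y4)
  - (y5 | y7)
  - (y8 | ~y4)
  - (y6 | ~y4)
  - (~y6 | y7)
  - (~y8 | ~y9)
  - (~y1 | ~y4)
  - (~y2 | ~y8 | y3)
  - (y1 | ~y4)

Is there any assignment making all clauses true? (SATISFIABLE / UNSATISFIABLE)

UNSATISFIABLE

y3 = True:
  propagation gives y1=True, y7=True, y4=True; an empty clause results — contradiction.
y3 = False:
  y4 = True:
    propagation gives y8=True, y6=True, y9=False, y1=False; an empty clause results — contradiction.
  y4 = False:
    propagation gives y5=False, y8=True, y9=False, y2=True; an empty clause results — contradiction.
Every branch closes, so no satisfying assignment exists.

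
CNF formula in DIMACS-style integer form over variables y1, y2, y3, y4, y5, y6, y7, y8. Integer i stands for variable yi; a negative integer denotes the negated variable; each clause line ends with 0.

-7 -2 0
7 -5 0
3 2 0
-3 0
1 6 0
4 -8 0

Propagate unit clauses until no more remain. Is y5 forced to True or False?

False

(NOT y3) is a unit clause: y3 = False.
(y2 OR y3): since y3 = False, the clause reduces to (y2). y2 = True.
(NOT y2 OR NOT y7) with y2 = True leaves only NOT y7, so y7 = False.
(NOT y5 OR y7) with y7 = False leaves only NOT y5, so y5 = False.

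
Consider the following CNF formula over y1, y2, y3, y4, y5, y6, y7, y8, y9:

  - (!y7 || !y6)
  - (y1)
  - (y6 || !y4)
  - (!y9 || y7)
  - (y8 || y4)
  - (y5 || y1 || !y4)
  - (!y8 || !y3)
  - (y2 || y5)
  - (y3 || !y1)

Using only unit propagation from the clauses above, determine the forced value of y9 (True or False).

False

(y1) stands alone — y1 = True.
In (y3 || !y1), !y1 is now false; y3 must hold, so y3 = True.
From (!y8 || !y3) and y3 = True: y8 = False.
From (y4 || y8) and y8 = False: y4 = True.
(y6 || !y4): since y4 = True, the clause reduces to (y6). y6 = True.
(!y6 || !y7): since y6 = True, the clause reduces to (!y7). y7 = False.
From (!y9 || y7) and y7 = False: y9 = False.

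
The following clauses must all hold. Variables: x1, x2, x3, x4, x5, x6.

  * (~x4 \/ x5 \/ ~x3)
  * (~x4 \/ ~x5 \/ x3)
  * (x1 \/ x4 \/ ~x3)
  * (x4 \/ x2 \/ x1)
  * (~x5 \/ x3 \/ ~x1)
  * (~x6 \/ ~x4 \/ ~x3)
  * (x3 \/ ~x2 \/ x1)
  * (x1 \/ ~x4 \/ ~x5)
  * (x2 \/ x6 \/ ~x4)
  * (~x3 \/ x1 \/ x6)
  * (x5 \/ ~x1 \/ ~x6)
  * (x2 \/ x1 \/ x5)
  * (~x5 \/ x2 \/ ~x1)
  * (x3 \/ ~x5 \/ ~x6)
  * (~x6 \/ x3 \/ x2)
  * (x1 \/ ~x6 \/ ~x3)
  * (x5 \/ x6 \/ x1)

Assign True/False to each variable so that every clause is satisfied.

Set x1 = True and propagate.
Branch on x2: take x2 = True.
Try x3 = True.
The remaining clauses are satisfied by x4 = False, x5 = True, x6 = True.

x1 = 1, x2 = 1, x3 = 1, x4 = 0, x5 = 1, x6 = 1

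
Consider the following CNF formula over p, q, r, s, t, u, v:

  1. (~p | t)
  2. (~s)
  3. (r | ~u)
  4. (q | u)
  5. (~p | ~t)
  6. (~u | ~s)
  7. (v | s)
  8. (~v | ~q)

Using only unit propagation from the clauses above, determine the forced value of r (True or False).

(~s) stands alone — s = False.
From (s | v) and s = False: v = True.
(~v | ~q): since v = True, the clause reduces to (~q). q = False.
From (q | u) and q = False: u = True.
(~u | r): since u = True, the clause reduces to (r). r = True.

True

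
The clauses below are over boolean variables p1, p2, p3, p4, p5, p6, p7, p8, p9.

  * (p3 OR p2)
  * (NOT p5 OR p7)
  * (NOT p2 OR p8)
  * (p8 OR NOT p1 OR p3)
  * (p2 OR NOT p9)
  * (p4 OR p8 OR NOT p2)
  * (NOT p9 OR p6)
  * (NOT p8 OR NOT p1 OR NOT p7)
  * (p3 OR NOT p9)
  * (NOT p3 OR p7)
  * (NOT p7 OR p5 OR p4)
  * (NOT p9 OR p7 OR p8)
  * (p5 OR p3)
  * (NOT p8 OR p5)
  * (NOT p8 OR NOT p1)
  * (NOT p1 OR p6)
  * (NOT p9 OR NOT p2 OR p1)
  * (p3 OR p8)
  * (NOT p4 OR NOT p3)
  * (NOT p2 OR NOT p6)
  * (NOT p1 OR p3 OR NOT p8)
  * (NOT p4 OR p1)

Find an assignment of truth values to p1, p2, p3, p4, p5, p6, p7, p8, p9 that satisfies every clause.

p9 occurs only negated in the remaining clauses — set p9 = False.
Try p1 = False.
  then p4 is forced to False.
Set p2 = False and propagate.
  then p3 is forced to True.
  then p7 is forced to True.
  then p5 is forced to True.
p6, p8 are now unconstrained; take p6 = False, p8 = True.
Check each clause:
  1. (p3 OR p2) — p3 is true.
  2. (NOT p5 OR p7) — p7 is true.
  3. (p8 OR NOT p2) — p8 is true.
  4. (p8 OR NOT p1 OR p3) — p8 is true.
  5. (NOT p9 OR p2) — NOT p9 is true.
  6. (p4 OR p8 OR NOT p2) — p8 is true.
  7. (NOT p9 OR p6) — NOT p9 is true.
  8. (NOT p1 OR NOT p7 OR NOT p8) — NOT p1 is true.
  9. (p3 OR NOT p9) — p3 is true.
  10. (p7 OR NOT p3) — p7 is true.
  11. (p4 OR p5 OR NOT p7) — p5 is true.
  12. (NOT p9 OR p7 OR p8) — p8 is true.
  13. (p5 OR p3) — p3 is true.
  14. (p5 OR NOT p8) — p5 is true.
  15. (NOT p8 OR NOT p1) — NOT p1 is true.
  16. (NOT p1 OR p6) — NOT p1 is true.
  17. (p1 OR NOT p2 OR NOT p9) — NOT p2 is true.
  18. (p8 OR p3) — p8 is true.
  19. (NOT p4 OR NOT p3) — NOT p4 is true.
  20. (NOT p2 OR NOT p6) — NOT p6 is true.
  21. (NOT p8 OR NOT p1 OR p3) — p3 is true.
  22. (NOT p4 OR p1) — NOT p4 is true.

p1=F, p2=F, p3=T, p4=F, p5=T, p6=F, p7=T, p8=T, p9=F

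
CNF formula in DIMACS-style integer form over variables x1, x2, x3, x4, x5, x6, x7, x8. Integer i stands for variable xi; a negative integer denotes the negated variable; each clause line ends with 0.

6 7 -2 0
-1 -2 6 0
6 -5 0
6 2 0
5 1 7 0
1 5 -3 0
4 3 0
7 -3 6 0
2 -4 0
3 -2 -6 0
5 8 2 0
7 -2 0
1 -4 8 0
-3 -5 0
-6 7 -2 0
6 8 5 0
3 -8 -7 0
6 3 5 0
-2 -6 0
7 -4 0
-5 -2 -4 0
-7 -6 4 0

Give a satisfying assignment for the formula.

x1=T, x2=F, x3=T, x4=F, x5=F, x6=T, x7=F, x8=T

Check each clause:
  1. (x6 | x7 | ~x2) — x6 is true.
  2. (~x1 | x6 | ~x2) — ~x2 is true.
  3. (~x5 | x6) — ~x5 is true.
  4. (x2 | x6) — x6 is true.
  5. (x7 | x1 | x5) — x1 is true.
  6. (x5 | x1 | ~x3) — x1 is true.
  7. (x4 | x3) — x3 is true.
  8. (x6 | x7 | ~x3) — x6 is true.
  9. (~x4 | x2) — ~x4 is true.
  10. (~x6 | x3 | ~x2) — x3 is true.
  11. (x2 | x5 | x8) — x8 is true.
  12. (~x2 | x7) — ~x2 is true.
  13. (x8 | x1 | ~x4) — x8 is true.
  14. (~x3 | ~x5) — ~x5 is true.
  15. (~x6 | x7 | ~x2) — ~x2 is true.
  16. (x5 | x8 | x6) — x8 is true.
  17. (~x8 | ~x7 | x3) — ~x7 is true.
  18. (x3 | x5 | x6) — x3 is true.
  19. (~x2 | ~x6) — ~x2 is true.
  20. (~x4 | x7) — ~x4 is true.
  21. (~x5 | ~x4 | ~x2) — ~x5 is true.
  22. (~x6 | ~x7 | x4) — ~x7 is true.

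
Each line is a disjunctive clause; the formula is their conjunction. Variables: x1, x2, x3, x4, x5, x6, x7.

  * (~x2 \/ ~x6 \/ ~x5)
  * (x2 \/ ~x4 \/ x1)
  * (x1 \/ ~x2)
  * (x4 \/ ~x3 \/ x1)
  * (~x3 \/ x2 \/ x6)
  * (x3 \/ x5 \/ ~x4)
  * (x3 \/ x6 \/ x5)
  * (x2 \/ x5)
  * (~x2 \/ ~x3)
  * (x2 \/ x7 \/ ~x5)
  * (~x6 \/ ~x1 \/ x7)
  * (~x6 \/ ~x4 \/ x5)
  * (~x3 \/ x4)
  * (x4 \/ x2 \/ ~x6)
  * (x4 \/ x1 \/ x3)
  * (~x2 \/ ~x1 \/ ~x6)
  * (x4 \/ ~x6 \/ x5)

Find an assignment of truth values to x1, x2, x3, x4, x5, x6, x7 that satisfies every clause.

x1 = 1  x2 = 0  x3 = 1  x4 = 1  x5 = 1  x6 = 1  x7 = 1

Check each clause:
  1. (~x2 \/ ~x5 \/ ~x6) — ~x2 is true.
  2. (~x4 \/ x1 \/ x2) — x1 is true.
  3. (~x2 \/ x1) — x1 is true.
  4. (~x3 \/ x1 \/ x4) — x1 is true.
  5. (x2 \/ x6 \/ ~x3) — x6 is true.
  6. (~x4 \/ x5 \/ x3) — x3 is true.
  7. (x6 \/ x3 \/ x5) — x3 is true.
  8. (x5 \/ x2) — x5 is true.
  9. (~x2 \/ ~x3) — ~x2 is true.
  10. (x2 \/ x7 \/ ~x5) — x7 is true.
  11. (~x1 \/ ~x6 \/ x7) — x7 is true.
  12. (~x4 \/ x5 \/ ~x6) — x5 is true.
  13. (~x3 \/ x4) — x4 is true.
  14. (x4 \/ x2 \/ ~x6) — x4 is true.
  15. (x1 \/ x3 \/ x4) — x1 is true.
  16. (~x2 \/ ~x6 \/ ~x1) — ~x2 is true.
  17. (x5 \/ ~x6 \/ x4) — x4 is true.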